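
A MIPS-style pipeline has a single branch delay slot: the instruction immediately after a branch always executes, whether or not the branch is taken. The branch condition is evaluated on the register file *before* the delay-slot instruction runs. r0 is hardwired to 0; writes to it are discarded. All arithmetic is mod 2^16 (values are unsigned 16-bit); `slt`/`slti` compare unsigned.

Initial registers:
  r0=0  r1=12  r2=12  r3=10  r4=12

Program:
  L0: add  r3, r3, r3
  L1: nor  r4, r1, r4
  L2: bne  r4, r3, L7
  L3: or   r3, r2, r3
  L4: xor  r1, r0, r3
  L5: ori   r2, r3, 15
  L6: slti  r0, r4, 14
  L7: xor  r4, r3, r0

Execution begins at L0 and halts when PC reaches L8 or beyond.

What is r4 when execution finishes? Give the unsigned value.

PC=0  add  r3, r3, r3        | r0=0 r1=12 r2=12 r3=20 r4=12
PC=1  nor  r4, r1, r4        | r0=0 r1=12 r2=12 r3=20 r4=65523
PC=2  bne  r4, r3, L7        | r0=0 r1=12 r2=12 r3=20 r4=65523  [TAKEN]
PC=3  or   r3, r2, r3        | r0=0 r1=12 r2=12 r3=28 r4=65523
PC=7  xor  r4, r3, r0        | r0=0 r1=12 r2=12 r3=28 r4=28

28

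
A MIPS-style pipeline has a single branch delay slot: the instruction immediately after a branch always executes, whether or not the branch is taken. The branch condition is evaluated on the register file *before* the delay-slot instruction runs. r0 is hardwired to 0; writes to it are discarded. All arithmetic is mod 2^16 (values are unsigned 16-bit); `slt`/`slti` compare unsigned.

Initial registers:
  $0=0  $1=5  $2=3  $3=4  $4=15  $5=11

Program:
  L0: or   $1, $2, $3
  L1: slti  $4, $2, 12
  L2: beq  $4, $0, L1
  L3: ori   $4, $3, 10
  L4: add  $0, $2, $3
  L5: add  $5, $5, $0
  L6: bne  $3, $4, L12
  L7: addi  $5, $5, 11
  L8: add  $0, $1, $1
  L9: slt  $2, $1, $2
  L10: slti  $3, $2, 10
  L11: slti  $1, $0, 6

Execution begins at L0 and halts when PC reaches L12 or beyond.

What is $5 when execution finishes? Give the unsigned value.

[0] or   $1, $2, $3  →  {$0:0, $1:7, $2:3, $3:4, $4:15, $5:11}
[1] slti  $4, $2, 12  →  {$0:0, $1:7, $2:3, $3:4, $4:1, $5:11}
[2] beq  $4, $0, L1  →  {$0:0, $1:7, $2:3, $3:4, $4:1, $5:11}  ⟨branch fallthrough⟩
[3] ori   $4, $3, 10  →  {$0:0, $1:7, $2:3, $3:4, $4:14, $5:11}
[4] add  $0, $2, $3  →  {$0:0, $1:7, $2:3, $3:4, $4:14, $5:11}
[5] add  $5, $5, $0  →  {$0:0, $1:7, $2:3, $3:4, $4:14, $5:11}
[6] bne  $3, $4, L12  →  {$0:0, $1:7, $2:3, $3:4, $4:14, $5:11}  ⟨branch taken⟩
[7] addi  $5, $5, 11  →  {$0:0, $1:7, $2:3, $3:4, $4:14, $5:22}

22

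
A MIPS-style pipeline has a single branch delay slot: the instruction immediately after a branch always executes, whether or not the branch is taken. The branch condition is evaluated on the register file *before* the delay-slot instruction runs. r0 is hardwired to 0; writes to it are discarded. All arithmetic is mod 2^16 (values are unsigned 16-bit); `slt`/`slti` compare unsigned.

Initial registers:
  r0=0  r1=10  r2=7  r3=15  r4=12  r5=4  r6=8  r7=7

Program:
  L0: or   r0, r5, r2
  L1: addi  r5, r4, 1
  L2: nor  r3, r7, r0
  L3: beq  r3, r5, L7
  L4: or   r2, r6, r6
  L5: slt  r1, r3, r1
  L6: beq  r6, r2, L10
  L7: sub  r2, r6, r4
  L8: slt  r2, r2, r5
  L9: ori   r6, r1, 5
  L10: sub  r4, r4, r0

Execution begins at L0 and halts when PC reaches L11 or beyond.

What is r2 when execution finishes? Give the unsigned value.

65532

PC=0  or   r0, r5, r2        | r0=0 r1=10 r2=7 r3=15 r4=12 r5=4 r6=8 r7=7
PC=1  addi  r5, r4, 1        | r0=0 r1=10 r2=7 r3=15 r4=12 r5=13 r6=8 r7=7
PC=2  nor  r3, r7, r0        | r0=0 r1=10 r2=7 r3=65528 r4=12 r5=13 r6=8 r7=7
PC=3  beq  r3, r5, L7        | r0=0 r1=10 r2=7 r3=65528 r4=12 r5=13 r6=8 r7=7  [not taken]
PC=4  or   r2, r6, r6        | r0=0 r1=10 r2=8 r3=65528 r4=12 r5=13 r6=8 r7=7
PC=5  slt  r1, r3, r1        | r0=0 r1=0 r2=8 r3=65528 r4=12 r5=13 r6=8 r7=7
PC=6  beq  r6, r2, L10       | r0=0 r1=0 r2=8 r3=65528 r4=12 r5=13 r6=8 r7=7  [TAKEN]
PC=7  sub  r2, r6, r4        | r0=0 r1=0 r2=65532 r3=65528 r4=12 r5=13 r6=8 r7=7
PC=10 sub  r4, r4, r0        | r0=0 r1=0 r2=65532 r3=65528 r4=12 r5=13 r6=8 r7=7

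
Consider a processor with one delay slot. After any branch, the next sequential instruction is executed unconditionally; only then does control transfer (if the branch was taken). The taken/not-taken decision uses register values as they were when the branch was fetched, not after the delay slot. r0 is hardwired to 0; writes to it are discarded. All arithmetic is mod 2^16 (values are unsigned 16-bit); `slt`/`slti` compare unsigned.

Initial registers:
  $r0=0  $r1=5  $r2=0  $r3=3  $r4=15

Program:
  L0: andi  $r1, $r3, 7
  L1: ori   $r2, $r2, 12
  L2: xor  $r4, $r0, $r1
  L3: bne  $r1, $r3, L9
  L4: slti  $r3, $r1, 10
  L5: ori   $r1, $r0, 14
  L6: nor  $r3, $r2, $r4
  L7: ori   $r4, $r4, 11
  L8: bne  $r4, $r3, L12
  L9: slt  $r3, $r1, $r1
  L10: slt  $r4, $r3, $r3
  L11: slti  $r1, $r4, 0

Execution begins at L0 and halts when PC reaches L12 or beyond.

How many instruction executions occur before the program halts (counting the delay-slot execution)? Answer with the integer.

10

PC=0  andi  $r1, $r3, 7      | $r0=0 $r1=3 $r2=0 $r3=3 $r4=15
PC=1  ori   $r2, $r2, 12     | $r0=0 $r1=3 $r2=12 $r3=3 $r4=15
PC=2  xor  $r4, $r0, $r1     | $r0=0 $r1=3 $r2=12 $r3=3 $r4=3
PC=3  bne  $r1, $r3, L9      | $r0=0 $r1=3 $r2=12 $r3=3 $r4=3  [not taken]
PC=4  slti  $r3, $r1, 10     | $r0=0 $r1=3 $r2=12 $r3=1 $r4=3
PC=5  ori   $r1, $r0, 14     | $r0=0 $r1=14 $r2=12 $r3=1 $r4=3
PC=6  nor  $r3, $r2, $r4     | $r0=0 $r1=14 $r2=12 $r3=65520 $r4=3
PC=7  ori   $r4, $r4, 11     | $r0=0 $r1=14 $r2=12 $r3=65520 $r4=11
PC=8  bne  $r4, $r3, L12     | $r0=0 $r1=14 $r2=12 $r3=65520 $r4=11  [TAKEN]
PC=9  slt  $r3, $r1, $r1     | $r0=0 $r1=14 $r2=12 $r3=0 $r4=11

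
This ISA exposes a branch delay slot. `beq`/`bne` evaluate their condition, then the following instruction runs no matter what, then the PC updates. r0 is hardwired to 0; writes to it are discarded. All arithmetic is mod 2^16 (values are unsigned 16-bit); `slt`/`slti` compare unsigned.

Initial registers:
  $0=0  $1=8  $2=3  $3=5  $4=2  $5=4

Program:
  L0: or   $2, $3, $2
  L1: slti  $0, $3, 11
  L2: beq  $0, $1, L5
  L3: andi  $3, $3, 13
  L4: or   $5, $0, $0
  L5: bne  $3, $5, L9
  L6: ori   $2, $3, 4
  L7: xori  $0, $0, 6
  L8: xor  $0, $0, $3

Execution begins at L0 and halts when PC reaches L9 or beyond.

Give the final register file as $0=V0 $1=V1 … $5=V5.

[0] or   $2, $3, $2  →  {$0:0, $1:8, $2:7, $3:5, $4:2, $5:4}
[1] slti  $0, $3, 11  →  {$0:0, $1:8, $2:7, $3:5, $4:2, $5:4}
[2] beq  $0, $1, L5  →  {$0:0, $1:8, $2:7, $3:5, $4:2, $5:4}  ⟨branch fallthrough⟩
[3] andi  $3, $3, 13  →  {$0:0, $1:8, $2:7, $3:5, $4:2, $5:4}
[4] or   $5, $0, $0  →  {$0:0, $1:8, $2:7, $3:5, $4:2, $5:0}
[5] bne  $3, $5, L9  →  {$0:0, $1:8, $2:7, $3:5, $4:2, $5:0}  ⟨branch taken⟩
[6] ori   $2, $3, 4  →  {$0:0, $1:8, $2:5, $3:5, $4:2, $5:0}

$0=0 $1=8 $2=5 $3=5 $4=2 $5=0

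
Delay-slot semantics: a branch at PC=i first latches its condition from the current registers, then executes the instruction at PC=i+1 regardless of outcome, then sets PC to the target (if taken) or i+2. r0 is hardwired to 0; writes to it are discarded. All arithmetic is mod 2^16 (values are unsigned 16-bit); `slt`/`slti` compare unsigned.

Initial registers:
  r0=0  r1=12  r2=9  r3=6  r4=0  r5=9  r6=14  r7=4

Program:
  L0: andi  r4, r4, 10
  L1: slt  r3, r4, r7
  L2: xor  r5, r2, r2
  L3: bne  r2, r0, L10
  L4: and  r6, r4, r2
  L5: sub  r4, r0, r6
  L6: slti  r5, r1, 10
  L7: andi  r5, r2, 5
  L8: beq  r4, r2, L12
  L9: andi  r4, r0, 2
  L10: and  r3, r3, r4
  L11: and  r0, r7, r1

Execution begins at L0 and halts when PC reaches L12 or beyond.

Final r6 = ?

0

PC=0  andi  r4, r4, 10       | r0=0 r1=12 r2=9 r3=6 r4=0 r5=9 r6=14 r7=4
PC=1  slt  r3, r4, r7        | r0=0 r1=12 r2=9 r3=1 r4=0 r5=9 r6=14 r7=4
PC=2  xor  r5, r2, r2        | r0=0 r1=12 r2=9 r3=1 r4=0 r5=0 r6=14 r7=4
PC=3  bne  r2, r0, L10       | r0=0 r1=12 r2=9 r3=1 r4=0 r5=0 r6=14 r7=4  [TAKEN]
PC=4  and  r6, r4, r2        | r0=0 r1=12 r2=9 r3=1 r4=0 r5=0 r6=0 r7=4
PC=10 and  r3, r3, r4        | r0=0 r1=12 r2=9 r3=0 r4=0 r5=0 r6=0 r7=4
PC=11 and  r0, r7, r1        | r0=0 r1=12 r2=9 r3=0 r4=0 r5=0 r6=0 r7=4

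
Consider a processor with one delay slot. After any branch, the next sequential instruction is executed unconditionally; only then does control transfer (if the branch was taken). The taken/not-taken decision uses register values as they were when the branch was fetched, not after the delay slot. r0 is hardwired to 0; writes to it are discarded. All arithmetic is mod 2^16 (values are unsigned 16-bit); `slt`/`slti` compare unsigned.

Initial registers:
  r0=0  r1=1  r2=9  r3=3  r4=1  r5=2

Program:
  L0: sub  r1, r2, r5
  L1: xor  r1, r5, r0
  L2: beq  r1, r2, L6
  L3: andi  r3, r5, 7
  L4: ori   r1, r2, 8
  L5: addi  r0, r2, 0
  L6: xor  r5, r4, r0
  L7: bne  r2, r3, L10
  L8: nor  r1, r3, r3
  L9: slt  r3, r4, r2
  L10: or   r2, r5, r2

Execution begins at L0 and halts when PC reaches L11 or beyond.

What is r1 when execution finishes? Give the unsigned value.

[0] sub  r1, r2, r5  →  {r0:0, r1:7, r2:9, r3:3, r4:1, r5:2}
[1] xor  r1, r5, r0  →  {r0:0, r1:2, r2:9, r3:3, r4:1, r5:2}
[2] beq  r1, r2, L6  →  {r0:0, r1:2, r2:9, r3:3, r4:1, r5:2}  ⟨branch fallthrough⟩
[3] andi  r3, r5, 7  →  {r0:0, r1:2, r2:9, r3:2, r4:1, r5:2}
[4] ori   r1, r2, 8  →  {r0:0, r1:9, r2:9, r3:2, r4:1, r5:2}
[5] addi  r0, r2, 0  →  {r0:0, r1:9, r2:9, r3:2, r4:1, r5:2}
[6] xor  r5, r4, r0  →  {r0:0, r1:9, r2:9, r3:2, r4:1, r5:1}
[7] bne  r2, r3, L10  →  {r0:0, r1:9, r2:9, r3:2, r4:1, r5:1}  ⟨branch taken⟩
[8] nor  r1, r3, r3  →  {r0:0, r1:65533, r2:9, r3:2, r4:1, r5:1}
[10] or   r2, r5, r2  →  {r0:0, r1:65533, r2:9, r3:2, r4:1, r5:1}

65533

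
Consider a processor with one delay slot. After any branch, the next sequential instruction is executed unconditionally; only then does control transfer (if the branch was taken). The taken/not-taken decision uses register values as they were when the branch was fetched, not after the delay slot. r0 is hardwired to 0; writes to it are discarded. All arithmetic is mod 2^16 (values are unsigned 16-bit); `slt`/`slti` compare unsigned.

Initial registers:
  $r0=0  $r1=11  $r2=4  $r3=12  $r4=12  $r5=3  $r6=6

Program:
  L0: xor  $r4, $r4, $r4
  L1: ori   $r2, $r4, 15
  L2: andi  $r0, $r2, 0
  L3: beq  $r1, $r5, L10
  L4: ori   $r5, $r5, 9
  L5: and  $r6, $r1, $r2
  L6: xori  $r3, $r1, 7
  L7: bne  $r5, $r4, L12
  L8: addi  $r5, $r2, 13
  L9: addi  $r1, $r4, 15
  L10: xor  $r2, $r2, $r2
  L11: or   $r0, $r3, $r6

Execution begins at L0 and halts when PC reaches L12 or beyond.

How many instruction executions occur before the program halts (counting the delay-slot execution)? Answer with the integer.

9

  step pc=0: xor  $r4, $r4, $r4  regs=(0,11,4,12,0,3,6)
  step pc=1: ori   $r2, $r4, 15  regs=(0,11,15,12,0,3,6)
  step pc=2: andi  $r0, $r2, 0  regs=(0,11,15,12,0,3,6)
  step pc=3: beq  $r1, $r5, L10  cond=F  regs=(0,11,15,12,0,3,6)
  step pc=4: ori   $r5, $r5, 9  regs=(0,11,15,12,0,11,6)
  step pc=5: and  $r6, $r1, $r2  regs=(0,11,15,12,0,11,11)
  step pc=6: xori  $r3, $r1, 7  regs=(0,11,15,12,0,11,11)
  step pc=7: bne  $r5, $r4, L12  cond=T  regs=(0,11,15,12,0,11,11)
  step pc=8: addi  $r5, $r2, 13  regs=(0,11,15,12,0,28,11)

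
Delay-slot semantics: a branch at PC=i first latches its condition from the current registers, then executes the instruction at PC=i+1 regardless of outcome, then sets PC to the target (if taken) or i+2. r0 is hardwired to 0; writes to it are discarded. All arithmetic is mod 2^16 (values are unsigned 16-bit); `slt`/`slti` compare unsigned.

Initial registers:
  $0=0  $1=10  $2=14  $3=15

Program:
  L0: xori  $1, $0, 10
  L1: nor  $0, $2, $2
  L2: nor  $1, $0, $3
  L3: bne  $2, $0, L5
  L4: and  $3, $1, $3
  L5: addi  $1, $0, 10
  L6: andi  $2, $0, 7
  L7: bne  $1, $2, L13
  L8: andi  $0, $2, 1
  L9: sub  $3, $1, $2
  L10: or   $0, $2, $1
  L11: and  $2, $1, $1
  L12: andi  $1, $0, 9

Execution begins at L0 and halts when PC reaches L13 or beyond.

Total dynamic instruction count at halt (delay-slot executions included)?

9

PC=0  xori  $1, $0, 10       | $0=0 $1=10 $2=14 $3=15
PC=1  nor  $0, $2, $2        | $0=0 $1=10 $2=14 $3=15
PC=2  nor  $1, $0, $3        | $0=0 $1=65520 $2=14 $3=15
PC=3  bne  $2, $0, L5        | $0=0 $1=65520 $2=14 $3=15  [TAKEN]
PC=4  and  $3, $1, $3        | $0=0 $1=65520 $2=14 $3=0
PC=5  addi  $1, $0, 10       | $0=0 $1=10 $2=14 $3=0
PC=6  andi  $2, $0, 7        | $0=0 $1=10 $2=0 $3=0
PC=7  bne  $1, $2, L13       | $0=0 $1=10 $2=0 $3=0  [TAKEN]
PC=8  andi  $0, $2, 1        | $0=0 $1=10 $2=0 $3=0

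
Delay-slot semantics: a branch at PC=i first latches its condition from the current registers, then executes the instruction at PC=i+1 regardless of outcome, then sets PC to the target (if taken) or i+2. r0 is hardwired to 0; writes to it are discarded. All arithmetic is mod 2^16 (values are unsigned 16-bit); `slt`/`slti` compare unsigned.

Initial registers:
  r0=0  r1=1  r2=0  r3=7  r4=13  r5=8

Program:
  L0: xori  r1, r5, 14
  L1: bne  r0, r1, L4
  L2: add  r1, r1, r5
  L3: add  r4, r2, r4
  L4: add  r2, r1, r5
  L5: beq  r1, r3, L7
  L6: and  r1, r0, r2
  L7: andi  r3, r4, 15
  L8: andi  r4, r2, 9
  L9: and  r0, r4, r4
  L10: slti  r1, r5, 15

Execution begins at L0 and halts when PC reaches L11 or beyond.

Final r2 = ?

22

#0 xori  r1, r5, 14 ; 0/6/0/7/13/8
#1 bne  r0, r1, L4 ; 0/6/0/7/13/8 ; →target
#2 add  r1, r1, r5 ; 0/14/0/7/13/8
#4 add  r2, r1, r5 ; 0/14/22/7/13/8
#5 beq  r1, r3, L7 ; 0/14/22/7/13/8 ; →fallthru
#6 and  r1, r0, r2 ; 0/0/22/7/13/8
#7 andi  r3, r4, 15 ; 0/0/22/13/13/8
#8 andi  r4, r2, 9 ; 0/0/22/13/0/8
#9 and  r0, r4, r4 ; 0/0/22/13/0/8
#10 slti  r1, r5, 15 ; 0/1/22/13/0/8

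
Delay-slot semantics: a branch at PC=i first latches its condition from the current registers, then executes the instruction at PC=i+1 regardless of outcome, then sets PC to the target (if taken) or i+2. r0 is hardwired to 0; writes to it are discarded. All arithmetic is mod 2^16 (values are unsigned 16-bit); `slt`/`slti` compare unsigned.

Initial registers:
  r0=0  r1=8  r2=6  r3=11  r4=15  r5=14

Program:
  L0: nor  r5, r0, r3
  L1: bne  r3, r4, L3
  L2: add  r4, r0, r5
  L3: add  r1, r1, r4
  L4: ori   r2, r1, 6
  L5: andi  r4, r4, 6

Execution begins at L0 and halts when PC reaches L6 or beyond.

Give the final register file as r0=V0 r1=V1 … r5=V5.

r0=0 r1=65532 r2=65534 r3=11 r4=4 r5=65524

  step pc=0: nor  r5, r0, r3  regs=(0,8,6,11,15,65524)
  step pc=1: bne  r3, r4, L3  cond=T  regs=(0,8,6,11,15,65524)
  step pc=2: add  r4, r0, r5  regs=(0,8,6,11,65524,65524)
  step pc=3: add  r1, r1, r4  regs=(0,65532,6,11,65524,65524)
  step pc=4: ori   r2, r1, 6  regs=(0,65532,65534,11,65524,65524)
  step pc=5: andi  r4, r4, 6  regs=(0,65532,65534,11,4,65524)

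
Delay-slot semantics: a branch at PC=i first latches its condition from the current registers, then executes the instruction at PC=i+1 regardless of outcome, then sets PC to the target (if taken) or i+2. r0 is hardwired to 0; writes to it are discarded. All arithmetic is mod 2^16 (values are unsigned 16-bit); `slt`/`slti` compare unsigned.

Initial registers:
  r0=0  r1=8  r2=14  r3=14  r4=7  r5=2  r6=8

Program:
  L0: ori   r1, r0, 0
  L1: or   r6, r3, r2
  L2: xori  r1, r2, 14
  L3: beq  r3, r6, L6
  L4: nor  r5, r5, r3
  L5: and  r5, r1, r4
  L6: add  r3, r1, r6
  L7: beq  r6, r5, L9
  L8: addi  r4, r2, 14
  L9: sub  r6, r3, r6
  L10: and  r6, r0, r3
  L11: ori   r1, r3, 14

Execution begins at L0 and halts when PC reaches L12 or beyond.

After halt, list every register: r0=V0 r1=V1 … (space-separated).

r0=0 r1=14 r2=14 r3=14 r4=28 r5=65521 r6=0

PC=0  ori   r1, r0, 0        | r0=0 r1=0 r2=14 r3=14 r4=7 r5=2 r6=8
PC=1  or   r6, r3, r2        | r0=0 r1=0 r2=14 r3=14 r4=7 r5=2 r6=14
PC=2  xori  r1, r2, 14       | r0=0 r1=0 r2=14 r3=14 r4=7 r5=2 r6=14
PC=3  beq  r3, r6, L6        | r0=0 r1=0 r2=14 r3=14 r4=7 r5=2 r6=14  [TAKEN]
PC=4  nor  r5, r5, r3        | r0=0 r1=0 r2=14 r3=14 r4=7 r5=65521 r6=14
PC=6  add  r3, r1, r6        | r0=0 r1=0 r2=14 r3=14 r4=7 r5=65521 r6=14
PC=7  beq  r6, r5, L9        | r0=0 r1=0 r2=14 r3=14 r4=7 r5=65521 r6=14  [not taken]
PC=8  addi  r4, r2, 14       | r0=0 r1=0 r2=14 r3=14 r4=28 r5=65521 r6=14
PC=9  sub  r6, r3, r6        | r0=0 r1=0 r2=14 r3=14 r4=28 r5=65521 r6=0
PC=10 and  r6, r0, r3        | r0=0 r1=0 r2=14 r3=14 r4=28 r5=65521 r6=0
PC=11 ori   r1, r3, 14       | r0=0 r1=14 r2=14 r3=14 r4=28 r5=65521 r6=0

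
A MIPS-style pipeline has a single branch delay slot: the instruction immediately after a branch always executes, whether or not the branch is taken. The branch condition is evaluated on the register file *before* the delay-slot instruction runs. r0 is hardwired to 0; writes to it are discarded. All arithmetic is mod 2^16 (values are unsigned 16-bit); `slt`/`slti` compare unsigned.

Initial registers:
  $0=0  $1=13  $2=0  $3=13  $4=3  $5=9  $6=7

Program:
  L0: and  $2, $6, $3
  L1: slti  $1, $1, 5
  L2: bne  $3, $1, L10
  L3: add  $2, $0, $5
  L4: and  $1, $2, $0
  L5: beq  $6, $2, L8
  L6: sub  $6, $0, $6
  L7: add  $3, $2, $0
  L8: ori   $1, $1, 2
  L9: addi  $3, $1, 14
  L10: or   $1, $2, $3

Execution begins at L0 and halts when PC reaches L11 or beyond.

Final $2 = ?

PC=0  and  $2, $6, $3        | $0=0 $1=13 $2=5 $3=13 $4=3 $5=9 $6=7
PC=1  slti  $1, $1, 5        | $0=0 $1=0 $2=5 $3=13 $4=3 $5=9 $6=7
PC=2  bne  $3, $1, L10       | $0=0 $1=0 $2=5 $3=13 $4=3 $5=9 $6=7  [TAKEN]
PC=3  add  $2, $0, $5        | $0=0 $1=0 $2=9 $3=13 $4=3 $5=9 $6=7
PC=10 or   $1, $2, $3        | $0=0 $1=13 $2=9 $3=13 $4=3 $5=9 $6=7

9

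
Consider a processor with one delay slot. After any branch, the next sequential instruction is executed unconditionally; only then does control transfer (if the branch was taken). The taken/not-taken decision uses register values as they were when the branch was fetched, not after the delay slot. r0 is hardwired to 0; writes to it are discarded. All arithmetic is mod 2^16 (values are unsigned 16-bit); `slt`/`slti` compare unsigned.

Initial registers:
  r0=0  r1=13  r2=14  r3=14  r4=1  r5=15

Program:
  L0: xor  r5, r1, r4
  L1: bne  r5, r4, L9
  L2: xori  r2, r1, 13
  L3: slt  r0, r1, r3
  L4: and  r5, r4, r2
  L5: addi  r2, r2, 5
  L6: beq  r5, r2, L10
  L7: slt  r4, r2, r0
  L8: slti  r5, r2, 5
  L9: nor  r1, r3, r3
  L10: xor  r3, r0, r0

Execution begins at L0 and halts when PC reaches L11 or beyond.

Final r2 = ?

0

#0 xor  r5, r1, r4 ; 0/13/14/14/1/12
#1 bne  r5, r4, L9 ; 0/13/14/14/1/12 ; →target
#2 xori  r2, r1, 13 ; 0/13/0/14/1/12
#9 nor  r1, r3, r3 ; 0/65521/0/14/1/12
#10 xor  r3, r0, r0 ; 0/65521/0/0/1/12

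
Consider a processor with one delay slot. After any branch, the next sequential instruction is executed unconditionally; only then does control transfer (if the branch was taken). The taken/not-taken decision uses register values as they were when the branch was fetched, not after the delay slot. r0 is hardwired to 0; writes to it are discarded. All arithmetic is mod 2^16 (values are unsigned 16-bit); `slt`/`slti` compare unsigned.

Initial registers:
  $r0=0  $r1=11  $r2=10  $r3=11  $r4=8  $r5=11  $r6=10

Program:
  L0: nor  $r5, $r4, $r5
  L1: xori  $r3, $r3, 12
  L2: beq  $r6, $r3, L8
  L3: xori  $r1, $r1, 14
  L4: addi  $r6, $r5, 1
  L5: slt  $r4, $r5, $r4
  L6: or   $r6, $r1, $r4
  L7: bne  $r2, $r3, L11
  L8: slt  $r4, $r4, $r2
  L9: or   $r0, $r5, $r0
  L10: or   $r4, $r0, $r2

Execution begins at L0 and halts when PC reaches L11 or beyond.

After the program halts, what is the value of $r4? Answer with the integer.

1

PC=0  nor  $r5, $r4, $r5     | $r0=0 $r1=11 $r2=10 $r3=11 $r4=8 $r5=65524 $r6=10
PC=1  xori  $r3, $r3, 12     | $r0=0 $r1=11 $r2=10 $r3=7 $r4=8 $r5=65524 $r6=10
PC=2  beq  $r6, $r3, L8      | $r0=0 $r1=11 $r2=10 $r3=7 $r4=8 $r5=65524 $r6=10  [not taken]
PC=3  xori  $r1, $r1, 14     | $r0=0 $r1=5 $r2=10 $r3=7 $r4=8 $r5=65524 $r6=10
PC=4  addi  $r6, $r5, 1      | $r0=0 $r1=5 $r2=10 $r3=7 $r4=8 $r5=65524 $r6=65525
PC=5  slt  $r4, $r5, $r4     | $r0=0 $r1=5 $r2=10 $r3=7 $r4=0 $r5=65524 $r6=65525
PC=6  or   $r6, $r1, $r4     | $r0=0 $r1=5 $r2=10 $r3=7 $r4=0 $r5=65524 $r6=5
PC=7  bne  $r2, $r3, L11     | $r0=0 $r1=5 $r2=10 $r3=7 $r4=0 $r5=65524 $r6=5  [TAKEN]
PC=8  slt  $r4, $r4, $r2     | $r0=0 $r1=5 $r2=10 $r3=7 $r4=1 $r5=65524 $r6=5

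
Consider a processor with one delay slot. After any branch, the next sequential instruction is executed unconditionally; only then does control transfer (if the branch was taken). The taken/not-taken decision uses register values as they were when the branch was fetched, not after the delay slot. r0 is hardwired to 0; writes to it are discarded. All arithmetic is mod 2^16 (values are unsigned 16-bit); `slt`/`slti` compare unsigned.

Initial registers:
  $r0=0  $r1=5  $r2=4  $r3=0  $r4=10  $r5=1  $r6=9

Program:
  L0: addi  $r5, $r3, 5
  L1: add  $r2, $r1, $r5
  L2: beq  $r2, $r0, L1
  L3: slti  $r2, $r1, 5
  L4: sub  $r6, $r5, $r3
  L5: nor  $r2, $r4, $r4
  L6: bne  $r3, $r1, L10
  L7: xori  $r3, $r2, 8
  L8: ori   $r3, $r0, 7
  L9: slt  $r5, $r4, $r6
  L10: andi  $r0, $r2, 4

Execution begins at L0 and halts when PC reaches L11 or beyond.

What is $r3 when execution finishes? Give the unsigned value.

#0 addi  $r5, $r3, 5 ; 0/5/4/0/10/5/9
#1 add  $r2, $r1, $r5 ; 0/5/10/0/10/5/9
#2 beq  $r2, $r0, L1 ; 0/5/10/0/10/5/9 ; →fallthru
#3 slti  $r2, $r1, 5 ; 0/5/0/0/10/5/9
#4 sub  $r6, $r5, $r3 ; 0/5/0/0/10/5/5
#5 nor  $r2, $r4, $r4 ; 0/5/65525/0/10/5/5
#6 bne  $r3, $r1, L10 ; 0/5/65525/0/10/5/5 ; →target
#7 xori  $r3, $r2, 8 ; 0/5/65525/65533/10/5/5
#10 andi  $r0, $r2, 4 ; 0/5/65525/65533/10/5/5

65533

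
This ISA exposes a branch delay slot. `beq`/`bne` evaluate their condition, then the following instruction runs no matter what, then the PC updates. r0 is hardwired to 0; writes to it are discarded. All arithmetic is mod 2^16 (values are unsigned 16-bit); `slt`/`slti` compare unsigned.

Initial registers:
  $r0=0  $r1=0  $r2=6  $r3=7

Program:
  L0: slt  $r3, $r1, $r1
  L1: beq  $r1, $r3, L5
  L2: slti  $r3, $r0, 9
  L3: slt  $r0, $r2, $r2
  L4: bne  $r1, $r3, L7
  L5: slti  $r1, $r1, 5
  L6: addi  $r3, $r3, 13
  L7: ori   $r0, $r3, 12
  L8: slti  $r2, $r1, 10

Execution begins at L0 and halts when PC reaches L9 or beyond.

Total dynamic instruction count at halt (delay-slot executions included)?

[0] slt  $r3, $r1, $r1  →  {$r0:0, $r1:0, $r2:6, $r3:0}
[1] beq  $r1, $r3, L5  →  {$r0:0, $r1:0, $r2:6, $r3:0}  ⟨branch taken⟩
[2] slti  $r3, $r0, 9  →  {$r0:0, $r1:0, $r2:6, $r3:1}
[5] slti  $r1, $r1, 5  →  {$r0:0, $r1:1, $r2:6, $r3:1}
[6] addi  $r3, $r3, 13  →  {$r0:0, $r1:1, $r2:6, $r3:14}
[7] ori   $r0, $r3, 12  →  {$r0:0, $r1:1, $r2:6, $r3:14}
[8] slti  $r2, $r1, 10  →  {$r0:0, $r1:1, $r2:1, $r3:14}

7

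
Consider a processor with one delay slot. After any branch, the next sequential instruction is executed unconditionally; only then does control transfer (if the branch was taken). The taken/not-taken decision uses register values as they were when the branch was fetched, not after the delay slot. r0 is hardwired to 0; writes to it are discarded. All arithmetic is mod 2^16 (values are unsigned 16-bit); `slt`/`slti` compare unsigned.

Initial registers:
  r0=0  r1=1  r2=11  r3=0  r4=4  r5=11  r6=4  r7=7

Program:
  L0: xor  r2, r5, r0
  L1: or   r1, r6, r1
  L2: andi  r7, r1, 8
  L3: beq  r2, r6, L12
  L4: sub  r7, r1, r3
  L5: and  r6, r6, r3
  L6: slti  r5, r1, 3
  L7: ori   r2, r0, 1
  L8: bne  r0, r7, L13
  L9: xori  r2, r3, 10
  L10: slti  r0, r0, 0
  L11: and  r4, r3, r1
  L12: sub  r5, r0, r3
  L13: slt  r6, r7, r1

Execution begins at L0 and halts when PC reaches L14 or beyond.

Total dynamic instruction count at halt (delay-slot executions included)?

11

#0 xor  r2, r5, r0 ; 0/1/11/0/4/11/4/7
#1 or   r1, r6, r1 ; 0/5/11/0/4/11/4/7
#2 andi  r7, r1, 8 ; 0/5/11/0/4/11/4/0
#3 beq  r2, r6, L12 ; 0/5/11/0/4/11/4/0 ; →fallthru
#4 sub  r7, r1, r3 ; 0/5/11/0/4/11/4/5
#5 and  r6, r6, r3 ; 0/5/11/0/4/11/0/5
#6 slti  r5, r1, 3 ; 0/5/11/0/4/0/0/5
#7 ori   r2, r0, 1 ; 0/5/1/0/4/0/0/5
#8 bne  r0, r7, L13 ; 0/5/1/0/4/0/0/5 ; →target
#9 xori  r2, r3, 10 ; 0/5/10/0/4/0/0/5
#13 slt  r6, r7, r1 ; 0/5/10/0/4/0/0/5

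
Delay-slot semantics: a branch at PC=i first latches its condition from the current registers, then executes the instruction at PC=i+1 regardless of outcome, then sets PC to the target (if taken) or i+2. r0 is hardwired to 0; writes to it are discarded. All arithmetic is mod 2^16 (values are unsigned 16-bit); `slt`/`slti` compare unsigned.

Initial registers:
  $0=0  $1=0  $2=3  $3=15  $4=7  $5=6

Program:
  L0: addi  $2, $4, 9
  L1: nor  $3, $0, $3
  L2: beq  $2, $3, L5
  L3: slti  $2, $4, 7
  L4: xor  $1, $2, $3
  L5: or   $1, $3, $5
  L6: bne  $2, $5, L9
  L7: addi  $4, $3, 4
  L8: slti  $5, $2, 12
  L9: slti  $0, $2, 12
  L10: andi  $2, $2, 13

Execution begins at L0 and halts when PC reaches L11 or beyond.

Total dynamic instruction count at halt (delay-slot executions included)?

10

PC=0  addi  $2, $4, 9        | $0=0 $1=0 $2=16 $3=15 $4=7 $5=6
PC=1  nor  $3, $0, $3        | $0=0 $1=0 $2=16 $3=65520 $4=7 $5=6
PC=2  beq  $2, $3, L5        | $0=0 $1=0 $2=16 $3=65520 $4=7 $5=6  [not taken]
PC=3  slti  $2, $4, 7        | $0=0 $1=0 $2=0 $3=65520 $4=7 $5=6
PC=4  xor  $1, $2, $3        | $0=0 $1=65520 $2=0 $3=65520 $4=7 $5=6
PC=5  or   $1, $3, $5        | $0=0 $1=65526 $2=0 $3=65520 $4=7 $5=6
PC=6  bne  $2, $5, L9        | $0=0 $1=65526 $2=0 $3=65520 $4=7 $5=6  [TAKEN]
PC=7  addi  $4, $3, 4        | $0=0 $1=65526 $2=0 $3=65520 $4=65524 $5=6
PC=9  slti  $0, $2, 12       | $0=0 $1=65526 $2=0 $3=65520 $4=65524 $5=6
PC=10 andi  $2, $2, 13       | $0=0 $1=65526 $2=0 $3=65520 $4=65524 $5=6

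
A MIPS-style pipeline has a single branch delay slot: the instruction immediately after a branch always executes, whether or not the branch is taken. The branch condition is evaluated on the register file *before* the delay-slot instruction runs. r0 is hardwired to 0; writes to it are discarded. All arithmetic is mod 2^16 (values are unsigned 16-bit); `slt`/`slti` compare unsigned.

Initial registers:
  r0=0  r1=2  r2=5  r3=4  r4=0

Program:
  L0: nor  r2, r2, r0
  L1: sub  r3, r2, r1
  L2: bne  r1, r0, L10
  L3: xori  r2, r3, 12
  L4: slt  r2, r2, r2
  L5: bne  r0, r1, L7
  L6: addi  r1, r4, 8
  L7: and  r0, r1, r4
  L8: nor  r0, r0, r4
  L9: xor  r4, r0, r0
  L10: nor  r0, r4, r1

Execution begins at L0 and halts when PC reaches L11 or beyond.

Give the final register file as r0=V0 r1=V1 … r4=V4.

  step pc=0: nor  r2, r2, r0  regs=(0,2,65530,4,0)
  step pc=1: sub  r3, r2, r1  regs=(0,2,65530,65528,0)
  step pc=2: bne  r1, r0, L10  cond=T  regs=(0,2,65530,65528,0)
  step pc=3: xori  r2, r3, 12  regs=(0,2,65524,65528,0)
  step pc=10: nor  r0, r4, r1  regs=(0,2,65524,65528,0)

r0=0 r1=2 r2=65524 r3=65528 r4=0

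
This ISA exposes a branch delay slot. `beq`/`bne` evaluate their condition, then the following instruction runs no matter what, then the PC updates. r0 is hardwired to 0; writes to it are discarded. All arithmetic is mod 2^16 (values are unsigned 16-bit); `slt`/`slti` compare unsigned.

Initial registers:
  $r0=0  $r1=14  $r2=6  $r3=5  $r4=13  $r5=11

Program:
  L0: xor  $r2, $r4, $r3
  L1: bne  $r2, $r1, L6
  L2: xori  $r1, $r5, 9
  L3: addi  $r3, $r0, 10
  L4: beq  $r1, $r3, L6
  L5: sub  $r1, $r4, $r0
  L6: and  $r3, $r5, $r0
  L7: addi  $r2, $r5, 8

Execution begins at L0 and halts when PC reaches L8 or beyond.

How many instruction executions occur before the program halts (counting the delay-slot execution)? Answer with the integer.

  step pc=0: xor  $r2, $r4, $r3  regs=(0,14,8,5,13,11)
  step pc=1: bne  $r2, $r1, L6  cond=T  regs=(0,14,8,5,13,11)
  step pc=2: xori  $r1, $r5, 9  regs=(0,2,8,5,13,11)
  step pc=6: and  $r3, $r5, $r0  regs=(0,2,8,0,13,11)
  step pc=7: addi  $r2, $r5, 8  regs=(0,2,19,0,13,11)

5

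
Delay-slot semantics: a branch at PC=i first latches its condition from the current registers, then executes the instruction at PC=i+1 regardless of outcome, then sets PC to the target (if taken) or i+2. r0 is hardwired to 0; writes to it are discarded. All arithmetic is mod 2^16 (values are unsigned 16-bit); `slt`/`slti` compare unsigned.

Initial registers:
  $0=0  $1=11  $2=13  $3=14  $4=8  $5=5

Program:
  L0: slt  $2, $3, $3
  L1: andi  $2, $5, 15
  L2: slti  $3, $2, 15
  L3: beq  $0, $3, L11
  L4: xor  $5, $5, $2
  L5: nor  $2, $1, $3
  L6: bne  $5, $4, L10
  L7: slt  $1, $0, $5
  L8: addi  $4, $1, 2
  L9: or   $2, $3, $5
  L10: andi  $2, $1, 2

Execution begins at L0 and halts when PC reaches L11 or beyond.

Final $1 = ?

0

  step pc=0: slt  $2, $3, $3  regs=(0,11,0,14,8,5)
  step pc=1: andi  $2, $5, 15  regs=(0,11,5,14,8,5)
  step pc=2: slti  $3, $2, 15  regs=(0,11,5,1,8,5)
  step pc=3: beq  $0, $3, L11  cond=F  regs=(0,11,5,1,8,5)
  step pc=4: xor  $5, $5, $2  regs=(0,11,5,1,8,0)
  step pc=5: nor  $2, $1, $3  regs=(0,11,65524,1,8,0)
  step pc=6: bne  $5, $4, L10  cond=T  regs=(0,11,65524,1,8,0)
  step pc=7: slt  $1, $0, $5  regs=(0,0,65524,1,8,0)
  step pc=10: andi  $2, $1, 2  regs=(0,0,0,1,8,0)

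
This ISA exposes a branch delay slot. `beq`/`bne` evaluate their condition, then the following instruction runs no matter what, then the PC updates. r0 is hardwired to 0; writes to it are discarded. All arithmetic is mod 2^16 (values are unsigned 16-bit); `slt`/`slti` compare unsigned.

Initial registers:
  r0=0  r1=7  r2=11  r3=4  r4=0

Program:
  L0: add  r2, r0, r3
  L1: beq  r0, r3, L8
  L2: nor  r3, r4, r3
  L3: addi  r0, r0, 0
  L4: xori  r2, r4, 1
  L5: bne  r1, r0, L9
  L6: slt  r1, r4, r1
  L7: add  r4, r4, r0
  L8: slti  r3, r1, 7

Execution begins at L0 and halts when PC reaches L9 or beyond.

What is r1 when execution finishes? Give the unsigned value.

  step pc=0: add  r2, r0, r3  regs=(0,7,4,4,0)
  step pc=1: beq  r0, r3, L8  cond=F  regs=(0,7,4,4,0)
  step pc=2: nor  r3, r4, r3  regs=(0,7,4,65531,0)
  step pc=3: addi  r0, r0, 0  regs=(0,7,4,65531,0)
  step pc=4: xori  r2, r4, 1  regs=(0,7,1,65531,0)
  step pc=5: bne  r1, r0, L9  cond=T  regs=(0,7,1,65531,0)
  step pc=6: slt  r1, r4, r1  regs=(0,1,1,65531,0)

1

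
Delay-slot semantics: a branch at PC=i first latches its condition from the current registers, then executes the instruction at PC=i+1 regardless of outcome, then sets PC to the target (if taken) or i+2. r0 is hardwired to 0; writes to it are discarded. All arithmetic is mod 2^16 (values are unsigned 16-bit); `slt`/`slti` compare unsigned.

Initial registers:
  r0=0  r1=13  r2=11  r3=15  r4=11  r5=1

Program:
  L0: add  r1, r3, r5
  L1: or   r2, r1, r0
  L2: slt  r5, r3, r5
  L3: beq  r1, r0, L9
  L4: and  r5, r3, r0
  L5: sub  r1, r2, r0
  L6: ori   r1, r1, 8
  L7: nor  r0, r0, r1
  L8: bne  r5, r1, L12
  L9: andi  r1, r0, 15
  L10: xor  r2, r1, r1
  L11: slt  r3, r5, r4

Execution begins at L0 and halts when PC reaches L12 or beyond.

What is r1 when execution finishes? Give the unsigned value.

0

  step pc=0: add  r1, r3, r5  regs=(0,16,11,15,11,1)
  step pc=1: or   r2, r1, r0  regs=(0,16,16,15,11,1)
  step pc=2: slt  r5, r3, r5  regs=(0,16,16,15,11,0)
  step pc=3: beq  r1, r0, L9  cond=F  regs=(0,16,16,15,11,0)
  step pc=4: and  r5, r3, r0  regs=(0,16,16,15,11,0)
  step pc=5: sub  r1, r2, r0  regs=(0,16,16,15,11,0)
  step pc=6: ori   r1, r1, 8  regs=(0,24,16,15,11,0)
  step pc=7: nor  r0, r0, r1  regs=(0,24,16,15,11,0)
  step pc=8: bne  r5, r1, L12  cond=T  regs=(0,24,16,15,11,0)
  step pc=9: andi  r1, r0, 15  regs=(0,0,16,15,11,0)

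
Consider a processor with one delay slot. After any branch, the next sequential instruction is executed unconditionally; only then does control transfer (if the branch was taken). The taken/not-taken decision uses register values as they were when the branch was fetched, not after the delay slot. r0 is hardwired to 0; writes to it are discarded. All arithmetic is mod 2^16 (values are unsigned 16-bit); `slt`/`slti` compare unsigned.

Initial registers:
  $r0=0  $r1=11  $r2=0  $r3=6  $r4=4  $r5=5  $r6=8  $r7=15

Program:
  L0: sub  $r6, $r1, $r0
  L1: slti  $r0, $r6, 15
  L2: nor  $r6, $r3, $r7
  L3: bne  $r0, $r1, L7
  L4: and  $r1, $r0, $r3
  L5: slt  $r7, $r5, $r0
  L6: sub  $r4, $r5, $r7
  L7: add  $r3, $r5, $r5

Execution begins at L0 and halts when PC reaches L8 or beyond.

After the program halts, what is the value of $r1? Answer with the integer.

0

#0 sub  $r6, $r1, $r0 ; 0/11/0/6/4/5/11/15
#1 slti  $r0, $r6, 15 ; 0/11/0/6/4/5/11/15
#2 nor  $r6, $r3, $r7 ; 0/11/0/6/4/5/65520/15
#3 bne  $r0, $r1, L7 ; 0/11/0/6/4/5/65520/15 ; →target
#4 and  $r1, $r0, $r3 ; 0/0/0/6/4/5/65520/15
#7 add  $r3, $r5, $r5 ; 0/0/0/10/4/5/65520/15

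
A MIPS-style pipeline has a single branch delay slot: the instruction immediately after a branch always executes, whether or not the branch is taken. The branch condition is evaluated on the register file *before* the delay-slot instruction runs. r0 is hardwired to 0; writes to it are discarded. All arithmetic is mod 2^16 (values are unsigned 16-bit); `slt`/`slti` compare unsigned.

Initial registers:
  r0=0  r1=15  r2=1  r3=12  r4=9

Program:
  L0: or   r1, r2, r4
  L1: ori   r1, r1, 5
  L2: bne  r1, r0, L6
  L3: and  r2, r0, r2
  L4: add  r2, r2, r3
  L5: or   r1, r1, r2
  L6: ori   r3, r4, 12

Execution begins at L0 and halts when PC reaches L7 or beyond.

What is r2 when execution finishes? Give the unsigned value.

  step pc=0: or   r1, r2, r4  regs=(0,9,1,12,9)
  step pc=1: ori   r1, r1, 5  regs=(0,13,1,12,9)
  step pc=2: bne  r1, r0, L6  cond=T  regs=(0,13,1,12,9)
  step pc=3: and  r2, r0, r2  regs=(0,13,0,12,9)
  step pc=6: ori   r3, r4, 12  regs=(0,13,0,13,9)

0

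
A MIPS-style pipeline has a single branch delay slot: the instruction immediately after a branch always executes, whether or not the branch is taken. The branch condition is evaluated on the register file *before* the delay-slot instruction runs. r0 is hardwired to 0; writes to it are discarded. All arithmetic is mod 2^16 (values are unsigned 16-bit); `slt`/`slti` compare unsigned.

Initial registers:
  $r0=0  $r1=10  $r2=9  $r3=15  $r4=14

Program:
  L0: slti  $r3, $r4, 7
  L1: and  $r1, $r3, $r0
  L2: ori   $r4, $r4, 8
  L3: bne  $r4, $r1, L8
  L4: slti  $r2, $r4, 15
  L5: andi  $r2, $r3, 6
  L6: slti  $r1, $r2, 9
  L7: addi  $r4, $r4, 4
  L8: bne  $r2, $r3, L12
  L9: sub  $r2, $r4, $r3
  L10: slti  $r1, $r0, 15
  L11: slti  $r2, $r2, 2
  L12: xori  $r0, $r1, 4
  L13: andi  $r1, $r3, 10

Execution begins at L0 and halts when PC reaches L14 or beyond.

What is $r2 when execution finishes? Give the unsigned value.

14

[0] slti  $r3, $r4, 7  →  {$r0:0, $r1:10, $r2:9, $r3:0, $r4:14}
[1] and  $r1, $r3, $r0  →  {$r0:0, $r1:0, $r2:9, $r3:0, $r4:14}
[2] ori   $r4, $r4, 8  →  {$r0:0, $r1:0, $r2:9, $r3:0, $r4:14}
[3] bne  $r4, $r1, L8  →  {$r0:0, $r1:0, $r2:9, $r3:0, $r4:14}  ⟨branch taken⟩
[4] slti  $r2, $r4, 15  →  {$r0:0, $r1:0, $r2:1, $r3:0, $r4:14}
[8] bne  $r2, $r3, L12  →  {$r0:0, $r1:0, $r2:1, $r3:0, $r4:14}  ⟨branch taken⟩
[9] sub  $r2, $r4, $r3  →  {$r0:0, $r1:0, $r2:14, $r3:0, $r4:14}
[12] xori  $r0, $r1, 4  →  {$r0:0, $r1:0, $r2:14, $r3:0, $r4:14}
[13] andi  $r1, $r3, 10  →  {$r0:0, $r1:0, $r2:14, $r3:0, $r4:14}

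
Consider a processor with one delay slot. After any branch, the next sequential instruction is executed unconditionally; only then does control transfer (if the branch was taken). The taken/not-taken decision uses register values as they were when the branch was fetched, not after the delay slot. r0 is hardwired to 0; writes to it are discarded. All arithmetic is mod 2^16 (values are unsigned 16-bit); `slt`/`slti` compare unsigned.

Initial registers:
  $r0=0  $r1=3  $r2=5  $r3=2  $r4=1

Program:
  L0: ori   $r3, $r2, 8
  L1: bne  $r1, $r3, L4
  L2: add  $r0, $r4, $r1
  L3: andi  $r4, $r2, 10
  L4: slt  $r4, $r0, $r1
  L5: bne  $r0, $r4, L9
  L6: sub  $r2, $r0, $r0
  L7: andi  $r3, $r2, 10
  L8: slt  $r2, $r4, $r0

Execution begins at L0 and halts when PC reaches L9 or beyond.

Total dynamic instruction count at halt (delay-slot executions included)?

6

[0] ori   $r3, $r2, 8  →  {$r0:0, $r1:3, $r2:5, $r3:13, $r4:1}
[1] bne  $r1, $r3, L4  →  {$r0:0, $r1:3, $r2:5, $r3:13, $r4:1}  ⟨branch taken⟩
[2] add  $r0, $r4, $r1  →  {$r0:0, $r1:3, $r2:5, $r3:13, $r4:1}
[4] slt  $r4, $r0, $r1  →  {$r0:0, $r1:3, $r2:5, $r3:13, $r4:1}
[5] bne  $r0, $r4, L9  →  {$r0:0, $r1:3, $r2:5, $r3:13, $r4:1}  ⟨branch taken⟩
[6] sub  $r2, $r0, $r0  →  {$r0:0, $r1:3, $r2:0, $r3:13, $r4:1}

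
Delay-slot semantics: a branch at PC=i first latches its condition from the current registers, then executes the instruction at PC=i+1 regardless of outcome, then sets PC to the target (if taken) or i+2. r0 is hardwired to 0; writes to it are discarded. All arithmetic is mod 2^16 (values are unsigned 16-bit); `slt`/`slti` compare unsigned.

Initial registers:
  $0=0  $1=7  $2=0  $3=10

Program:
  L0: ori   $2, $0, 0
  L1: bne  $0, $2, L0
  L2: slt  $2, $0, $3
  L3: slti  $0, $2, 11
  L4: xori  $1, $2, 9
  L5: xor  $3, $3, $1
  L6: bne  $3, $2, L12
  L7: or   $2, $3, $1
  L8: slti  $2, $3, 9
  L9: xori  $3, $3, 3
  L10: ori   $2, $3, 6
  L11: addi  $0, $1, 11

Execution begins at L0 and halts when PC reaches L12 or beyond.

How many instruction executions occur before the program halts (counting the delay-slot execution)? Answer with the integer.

  step pc=0: ori   $2, $0, 0  regs=(0,7,0,10)
  step pc=1: bne  $0, $2, L0  cond=F  regs=(0,7,0,10)
  step pc=2: slt  $2, $0, $3  regs=(0,7,1,10)
  step pc=3: slti  $0, $2, 11  regs=(0,7,1,10)
  step pc=4: xori  $1, $2, 9  regs=(0,8,1,10)
  step pc=5: xor  $3, $3, $1  regs=(0,8,1,2)
  step pc=6: bne  $3, $2, L12  cond=T  regs=(0,8,1,2)
  step pc=7: or   $2, $3, $1  regs=(0,8,10,2)

8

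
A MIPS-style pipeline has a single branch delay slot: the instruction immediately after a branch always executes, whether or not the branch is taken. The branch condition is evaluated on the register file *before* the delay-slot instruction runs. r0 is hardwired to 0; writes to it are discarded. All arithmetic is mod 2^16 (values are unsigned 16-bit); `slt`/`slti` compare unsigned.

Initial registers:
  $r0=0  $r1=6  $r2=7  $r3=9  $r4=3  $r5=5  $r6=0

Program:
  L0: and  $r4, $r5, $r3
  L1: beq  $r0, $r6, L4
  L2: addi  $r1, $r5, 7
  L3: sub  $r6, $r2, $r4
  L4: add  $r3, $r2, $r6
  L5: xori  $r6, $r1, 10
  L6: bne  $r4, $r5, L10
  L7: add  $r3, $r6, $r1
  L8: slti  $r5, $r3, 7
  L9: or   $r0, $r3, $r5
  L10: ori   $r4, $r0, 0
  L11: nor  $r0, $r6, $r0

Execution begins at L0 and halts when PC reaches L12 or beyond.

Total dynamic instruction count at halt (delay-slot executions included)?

9

  step pc=0: and  $r4, $r5, $r3  regs=(0,6,7,9,1,5,0)
  step pc=1: beq  $r0, $r6, L4  cond=T  regs=(0,6,7,9,1,5,0)
  step pc=2: addi  $r1, $r5, 7  regs=(0,12,7,9,1,5,0)
  step pc=4: add  $r3, $r2, $r6  regs=(0,12,7,7,1,5,0)
  step pc=5: xori  $r6, $r1, 10  regs=(0,12,7,7,1,5,6)
  step pc=6: bne  $r4, $r5, L10  cond=T  regs=(0,12,7,7,1,5,6)
  step pc=7: add  $r3, $r6, $r1  regs=(0,12,7,18,1,5,6)
  step pc=10: ori   $r4, $r0, 0  regs=(0,12,7,18,0,5,6)
  step pc=11: nor  $r0, $r6, $r0  regs=(0,12,7,18,0,5,6)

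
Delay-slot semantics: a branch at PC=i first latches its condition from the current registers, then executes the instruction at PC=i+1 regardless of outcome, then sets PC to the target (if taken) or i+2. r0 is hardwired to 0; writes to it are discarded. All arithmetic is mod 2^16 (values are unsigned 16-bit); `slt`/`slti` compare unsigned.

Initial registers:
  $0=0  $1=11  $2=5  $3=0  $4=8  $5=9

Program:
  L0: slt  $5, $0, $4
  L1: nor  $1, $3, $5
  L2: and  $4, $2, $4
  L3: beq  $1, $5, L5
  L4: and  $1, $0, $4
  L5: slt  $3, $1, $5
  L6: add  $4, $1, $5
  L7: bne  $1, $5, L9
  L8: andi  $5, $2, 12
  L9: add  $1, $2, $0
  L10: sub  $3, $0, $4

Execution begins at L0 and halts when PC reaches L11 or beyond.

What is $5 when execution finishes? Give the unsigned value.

[0] slt  $5, $0, $4  →  {$0:0, $1:11, $2:5, $3:0, $4:8, $5:1}
[1] nor  $1, $3, $5  →  {$0:0, $1:65534, $2:5, $3:0, $4:8, $5:1}
[2] and  $4, $2, $4  →  {$0:0, $1:65534, $2:5, $3:0, $4:0, $5:1}
[3] beq  $1, $5, L5  →  {$0:0, $1:65534, $2:5, $3:0, $4:0, $5:1}  ⟨branch fallthrough⟩
[4] and  $1, $0, $4  →  {$0:0, $1:0, $2:5, $3:0, $4:0, $5:1}
[5] slt  $3, $1, $5  →  {$0:0, $1:0, $2:5, $3:1, $4:0, $5:1}
[6] add  $4, $1, $5  →  {$0:0, $1:0, $2:5, $3:1, $4:1, $5:1}
[7] bne  $1, $5, L9  →  {$0:0, $1:0, $2:5, $3:1, $4:1, $5:1}  ⟨branch taken⟩
[8] andi  $5, $2, 12  →  {$0:0, $1:0, $2:5, $3:1, $4:1, $5:4}
[9] add  $1, $2, $0  →  {$0:0, $1:5, $2:5, $3:1, $4:1, $5:4}
[10] sub  $3, $0, $4  →  {$0:0, $1:5, $2:5, $3:65535, $4:1, $5:4}

4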